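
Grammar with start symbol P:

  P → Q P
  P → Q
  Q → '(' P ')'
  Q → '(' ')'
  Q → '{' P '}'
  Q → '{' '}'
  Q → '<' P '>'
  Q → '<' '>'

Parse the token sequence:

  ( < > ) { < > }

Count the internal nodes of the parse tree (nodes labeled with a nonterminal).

8

[P [Q ( [P [Q < >]] )] [P [Q { [P [Q < >]] }]]]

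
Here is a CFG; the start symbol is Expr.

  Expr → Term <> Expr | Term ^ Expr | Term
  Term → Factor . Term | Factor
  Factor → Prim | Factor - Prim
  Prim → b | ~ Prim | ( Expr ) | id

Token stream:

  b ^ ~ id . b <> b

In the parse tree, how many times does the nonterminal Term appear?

[Expr [Term [Factor [Prim b]]] ^ [Expr [Term [Factor [Prim ~ [Prim id]]] . [Term [Factor [Prim b]]]] <> [Expr [Term [Factor [Prim b]]]]]]

4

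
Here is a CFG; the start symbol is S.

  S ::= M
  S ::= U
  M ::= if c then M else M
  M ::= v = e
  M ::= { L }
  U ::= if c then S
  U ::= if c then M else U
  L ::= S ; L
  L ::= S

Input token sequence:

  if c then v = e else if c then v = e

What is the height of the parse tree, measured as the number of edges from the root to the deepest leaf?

[S [U if c then [M v = e] else [U if c then [S [M v = e]]]]]

5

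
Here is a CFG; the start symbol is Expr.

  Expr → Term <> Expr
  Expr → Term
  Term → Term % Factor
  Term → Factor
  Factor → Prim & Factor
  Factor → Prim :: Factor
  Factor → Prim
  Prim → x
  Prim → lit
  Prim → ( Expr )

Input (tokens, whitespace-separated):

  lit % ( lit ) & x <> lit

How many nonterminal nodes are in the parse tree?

17

[Expr [Term [Term [Factor [Prim lit]]] % [Factor [Prim ( [Expr [Term [Factor [Prim lit]]]] )] & [Factor [Prim x]]]] <> [Expr [Term [Factor [Prim lit]]]]]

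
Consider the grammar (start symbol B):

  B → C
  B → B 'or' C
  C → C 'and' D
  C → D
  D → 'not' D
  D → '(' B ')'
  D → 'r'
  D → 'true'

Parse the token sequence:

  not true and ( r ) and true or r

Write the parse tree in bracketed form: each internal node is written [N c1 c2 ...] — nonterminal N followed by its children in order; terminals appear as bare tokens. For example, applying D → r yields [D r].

[B [B [C [C [C [D not [D true]]] and [D ( [B [C [D r]]] )]] and [D true]]] or [C [D r]]]

B
B or C
C or C
C and D or C
C and D and D or C
D and D and D or C
not D and D and D or C
not true and D and D or C
not true and ( B ) and D or C
not true and ( C ) and D or C
not true and ( D ) and D or C
not true and ( r ) and D or C
not true and ( r ) and true or C
not true and ( r ) and true or D
not true and ( r ) and true or r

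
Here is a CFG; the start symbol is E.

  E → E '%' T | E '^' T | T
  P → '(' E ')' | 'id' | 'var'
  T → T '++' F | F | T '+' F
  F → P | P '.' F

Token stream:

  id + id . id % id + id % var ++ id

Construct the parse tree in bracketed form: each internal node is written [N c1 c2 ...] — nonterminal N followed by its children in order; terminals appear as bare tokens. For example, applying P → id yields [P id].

E
E % T
E % T % T
T % T % T
T + F % T % T
F + F % T % T
P + F % T % T
id + F % T % T
id + P . F % T % T
id + id . F % T % T
id + id . P % T % T
id + id . id % T % T
id + id . id % T + F % T
id + id . id % F + F % T
id + id . id % P + F % T
id + id . id % id + F % T
id + id . id % id + P % T
id + id . id % id + id % T
id + id . id % id + id % T ++ F
id + id . id % id + id % F ++ F
id + id . id % id + id % P ++ F
id + id . id % id + id % var ++ F
id + id . id % id + id % var ++ P
id + id . id % id + id % var ++ id

[E [E [E [T [T [F [P id]]] + [F [P id] . [F [P id]]]]] % [T [T [F [P id]]] + [F [P id]]]] % [T [T [F [P var]]] ++ [F [P id]]]]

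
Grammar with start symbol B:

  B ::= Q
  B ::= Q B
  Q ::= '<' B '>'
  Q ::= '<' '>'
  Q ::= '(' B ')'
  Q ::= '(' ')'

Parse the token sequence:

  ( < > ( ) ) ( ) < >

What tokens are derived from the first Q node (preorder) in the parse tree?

[B [Q ( [B [Q < >] [B [Q ( )]]] )] [B [Q ( )] [B [Q < >]]]]

( < > ( ) )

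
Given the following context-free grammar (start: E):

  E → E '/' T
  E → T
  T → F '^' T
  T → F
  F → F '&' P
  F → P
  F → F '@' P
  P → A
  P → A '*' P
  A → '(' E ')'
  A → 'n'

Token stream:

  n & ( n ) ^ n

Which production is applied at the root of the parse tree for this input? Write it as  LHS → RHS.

E → T

[E [T [F [F [P [A n]]] & [P [A ( [E [T [F [P [A n]]]]] )]]] ^ [T [F [P [A n]]]]]]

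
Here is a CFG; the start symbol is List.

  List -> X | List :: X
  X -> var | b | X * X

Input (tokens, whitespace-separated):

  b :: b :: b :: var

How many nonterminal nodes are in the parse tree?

[List [List [List [List [X b]] :: [X b]] :: [X b]] :: [X var]]

8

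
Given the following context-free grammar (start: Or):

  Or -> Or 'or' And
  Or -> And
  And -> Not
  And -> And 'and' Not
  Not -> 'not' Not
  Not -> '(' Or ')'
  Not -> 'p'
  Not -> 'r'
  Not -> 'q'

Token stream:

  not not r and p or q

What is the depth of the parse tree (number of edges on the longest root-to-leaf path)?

[Or [Or [And [And [Not not [Not not [Not r]]]] and [Not p]]] or [And [Not q]]]

7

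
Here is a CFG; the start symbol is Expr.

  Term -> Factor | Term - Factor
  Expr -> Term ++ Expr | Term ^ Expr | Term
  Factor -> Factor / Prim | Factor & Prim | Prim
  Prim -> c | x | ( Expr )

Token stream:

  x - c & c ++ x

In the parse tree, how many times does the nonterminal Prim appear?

4

[Expr [Term [Term [Factor [Prim x]]] - [Factor [Factor [Prim c]] & [Prim c]]] ++ [Expr [Term [Factor [Prim x]]]]]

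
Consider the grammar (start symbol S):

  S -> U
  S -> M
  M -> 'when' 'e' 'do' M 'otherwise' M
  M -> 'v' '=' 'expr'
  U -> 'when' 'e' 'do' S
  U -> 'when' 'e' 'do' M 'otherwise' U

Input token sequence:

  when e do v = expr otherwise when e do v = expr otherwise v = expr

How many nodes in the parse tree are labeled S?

[S [M when e do [M v = expr] otherwise [M when e do [M v = expr] otherwise [M v = expr]]]]

1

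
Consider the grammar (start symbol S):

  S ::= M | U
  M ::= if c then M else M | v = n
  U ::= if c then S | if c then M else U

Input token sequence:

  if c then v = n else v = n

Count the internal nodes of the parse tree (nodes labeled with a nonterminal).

[S [M if c then [M v = n] else [M v = n]]]

4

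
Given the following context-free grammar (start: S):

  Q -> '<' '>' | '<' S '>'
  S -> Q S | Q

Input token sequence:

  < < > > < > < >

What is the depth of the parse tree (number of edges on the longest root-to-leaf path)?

[S [Q < [S [Q < >]] >] [S [Q < >] [S [Q < >]]]]

4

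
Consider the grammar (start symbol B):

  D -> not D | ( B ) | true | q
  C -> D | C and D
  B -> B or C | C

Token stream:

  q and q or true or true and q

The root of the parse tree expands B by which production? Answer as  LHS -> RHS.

B -> B or C

[B [B [B [C [C [D q]] and [D q]]] or [C [D true]]] or [C [C [D true]] and [D q]]]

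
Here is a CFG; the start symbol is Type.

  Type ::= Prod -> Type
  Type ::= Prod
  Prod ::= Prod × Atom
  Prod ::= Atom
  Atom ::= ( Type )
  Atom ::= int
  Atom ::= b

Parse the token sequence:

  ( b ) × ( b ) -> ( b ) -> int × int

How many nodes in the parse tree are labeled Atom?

8

[Type [Prod [Prod [Atom ( [Type [Prod [Atom b]]] )]] × [Atom ( [Type [Prod [Atom b]]] )]] -> [Type [Prod [Atom ( [Type [Prod [Atom b]]] )]] -> [Type [Prod [Prod [Atom int]] × [Atom int]]]]]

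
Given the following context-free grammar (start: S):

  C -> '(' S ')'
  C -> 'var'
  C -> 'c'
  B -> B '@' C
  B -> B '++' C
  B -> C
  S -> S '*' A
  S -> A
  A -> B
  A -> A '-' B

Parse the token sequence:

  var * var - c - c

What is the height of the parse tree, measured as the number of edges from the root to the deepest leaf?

[S [S [A [B [C var]]]] * [A [A [A [B [C var]]] - [B [C c]]] - [B [C c]]]]

6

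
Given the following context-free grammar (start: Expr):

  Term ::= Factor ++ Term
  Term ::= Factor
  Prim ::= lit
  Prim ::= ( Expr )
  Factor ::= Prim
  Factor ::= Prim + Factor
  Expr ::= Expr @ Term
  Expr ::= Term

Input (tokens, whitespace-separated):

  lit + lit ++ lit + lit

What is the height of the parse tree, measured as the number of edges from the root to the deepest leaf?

6

[Expr [Term [Factor [Prim lit] + [Factor [Prim lit]]] ++ [Term [Factor [Prim lit] + [Factor [Prim lit]]]]]]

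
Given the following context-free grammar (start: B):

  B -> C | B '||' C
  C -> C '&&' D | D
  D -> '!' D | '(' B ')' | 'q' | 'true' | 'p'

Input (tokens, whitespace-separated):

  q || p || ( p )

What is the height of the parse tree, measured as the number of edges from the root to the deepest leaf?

[B [B [B [C [D q]]] || [C [D p]]] || [C [D ( [B [C [D p]]] )]]]

6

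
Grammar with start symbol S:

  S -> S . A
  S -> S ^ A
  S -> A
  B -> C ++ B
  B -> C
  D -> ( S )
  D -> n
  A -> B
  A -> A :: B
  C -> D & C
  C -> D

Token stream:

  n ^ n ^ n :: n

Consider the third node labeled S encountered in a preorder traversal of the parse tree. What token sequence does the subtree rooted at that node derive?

n

[S [S [S [A [B [C [D n]]]]] ^ [A [B [C [D n]]]]] ^ [A [A [B [C [D n]]]] :: [B [C [D n]]]]]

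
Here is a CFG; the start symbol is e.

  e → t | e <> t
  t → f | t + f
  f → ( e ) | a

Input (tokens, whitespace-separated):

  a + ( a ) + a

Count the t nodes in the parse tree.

[e [t [t [t [f a]] + [f ( [e [t [f a]]] )]] + [f a]]]

4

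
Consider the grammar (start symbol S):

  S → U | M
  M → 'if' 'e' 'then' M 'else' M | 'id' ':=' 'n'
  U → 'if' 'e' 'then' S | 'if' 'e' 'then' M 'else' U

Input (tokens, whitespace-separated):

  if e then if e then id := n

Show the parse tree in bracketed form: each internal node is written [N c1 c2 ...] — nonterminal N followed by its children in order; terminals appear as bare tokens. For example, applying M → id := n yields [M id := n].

[S [U if e then [S [U if e then [S [M id := n]]]]]]

S
U
if e then S
if e then U
if e then if e then S
if e then if e then M
if e then if e then id := n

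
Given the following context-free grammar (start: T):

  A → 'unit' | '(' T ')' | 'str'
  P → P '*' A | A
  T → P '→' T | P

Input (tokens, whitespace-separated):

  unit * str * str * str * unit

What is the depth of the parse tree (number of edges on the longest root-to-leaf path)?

[T [P [P [P [P [P [A unit]] * [A str]] * [A str]] * [A str]] * [A unit]]]

7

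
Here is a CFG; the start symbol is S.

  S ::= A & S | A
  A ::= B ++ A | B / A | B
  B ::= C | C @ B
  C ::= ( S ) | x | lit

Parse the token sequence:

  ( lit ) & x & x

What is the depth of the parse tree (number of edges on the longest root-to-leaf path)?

[S [A [B [C ( [S [A [B [C lit]]]] )]]] & [S [A [B [C x]]] & [S [A [B [C x]]]]]]

8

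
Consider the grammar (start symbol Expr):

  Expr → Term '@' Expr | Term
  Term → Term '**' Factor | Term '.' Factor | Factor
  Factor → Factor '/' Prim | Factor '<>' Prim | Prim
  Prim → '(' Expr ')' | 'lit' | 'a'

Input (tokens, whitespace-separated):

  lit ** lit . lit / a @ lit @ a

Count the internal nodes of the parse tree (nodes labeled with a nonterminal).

[Expr [Term [Term [Term [Factor [Prim lit]]] ** [Factor [Prim lit]]] . [Factor [Factor [Prim lit]] / [Prim a]]] @ [Expr [Term [Factor [Prim lit]]] @ [Expr [Term [Factor [Prim a]]]]]]

20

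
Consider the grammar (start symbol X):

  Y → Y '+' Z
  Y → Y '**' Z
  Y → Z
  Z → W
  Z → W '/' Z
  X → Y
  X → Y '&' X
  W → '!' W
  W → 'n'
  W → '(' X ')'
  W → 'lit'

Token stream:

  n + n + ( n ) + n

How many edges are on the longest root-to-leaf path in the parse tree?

[X [Y [Y [Y [Y [Z [W n]]] + [Z [W n]]] + [Z [W ( [X [Y [Z [W n]]]] )]]] + [Z [W n]]]]

9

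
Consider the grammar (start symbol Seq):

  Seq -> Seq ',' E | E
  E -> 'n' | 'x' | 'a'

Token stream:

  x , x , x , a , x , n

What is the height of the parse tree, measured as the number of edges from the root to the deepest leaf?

[Seq [Seq [Seq [Seq [Seq [Seq [E x]] , [E x]] , [E x]] , [E a]] , [E x]] , [E n]]

7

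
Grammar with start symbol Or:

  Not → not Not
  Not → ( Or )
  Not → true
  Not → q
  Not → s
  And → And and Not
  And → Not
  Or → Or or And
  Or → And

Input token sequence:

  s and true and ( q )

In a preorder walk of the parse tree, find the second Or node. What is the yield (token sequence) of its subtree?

q

[Or [And [And [And [Not s]] and [Not true]] and [Not ( [Or [And [Not q]]] )]]]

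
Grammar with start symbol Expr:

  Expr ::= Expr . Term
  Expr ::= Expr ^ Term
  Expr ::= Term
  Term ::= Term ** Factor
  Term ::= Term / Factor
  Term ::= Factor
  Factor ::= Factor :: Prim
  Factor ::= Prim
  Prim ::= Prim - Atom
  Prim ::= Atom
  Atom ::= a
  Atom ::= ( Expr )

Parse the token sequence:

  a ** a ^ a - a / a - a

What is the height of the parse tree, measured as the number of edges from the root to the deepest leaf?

[Expr [Expr [Term [Term [Factor [Prim [Atom a]]]] ** [Factor [Prim [Atom a]]]]] ^ [Term [Term [Factor [Prim [Prim [Atom a]] - [Atom a]]]] / [Factor [Prim [Prim [Atom a]] - [Atom a]]]]]

7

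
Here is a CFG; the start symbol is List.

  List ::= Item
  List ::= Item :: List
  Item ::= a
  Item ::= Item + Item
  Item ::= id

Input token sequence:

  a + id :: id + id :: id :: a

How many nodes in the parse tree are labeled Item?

[List [Item [Item a] + [Item id]] :: [List [Item [Item id] + [Item id]] :: [List [Item id] :: [List [Item a]]]]]

8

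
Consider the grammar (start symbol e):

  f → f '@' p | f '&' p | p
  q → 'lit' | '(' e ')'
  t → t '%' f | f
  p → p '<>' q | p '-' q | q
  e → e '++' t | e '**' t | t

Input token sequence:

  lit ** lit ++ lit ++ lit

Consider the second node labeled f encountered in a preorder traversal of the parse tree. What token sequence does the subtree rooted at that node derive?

[e [e [e [e [t [f [p [q lit]]]]] ** [t [f [p [q lit]]]]] ++ [t [f [p [q lit]]]]] ++ [t [f [p [q lit]]]]]

lit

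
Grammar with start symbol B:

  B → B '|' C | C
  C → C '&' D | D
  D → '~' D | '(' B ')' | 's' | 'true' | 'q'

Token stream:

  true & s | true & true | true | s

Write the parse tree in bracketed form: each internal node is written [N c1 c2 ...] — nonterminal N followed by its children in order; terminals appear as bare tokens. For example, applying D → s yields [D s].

B
B | C
B | C | C
B | C | C | C
C | C | C | C
C & D | C | C | C
D & D | C | C | C
true & D | C | C | C
true & s | C | C | C
true & s | C & D | C | C
true & s | D & D | C | C
true & s | true & D | C | C
true & s | true & true | C | C
true & s | true & true | D | C
true & s | true & true | true | C
true & s | true & true | true | D
true & s | true & true | true | s

[B [B [B [B [C [C [D true]] & [D s]]] | [C [C [D true]] & [D true]]] | [C [D true]]] | [C [D s]]]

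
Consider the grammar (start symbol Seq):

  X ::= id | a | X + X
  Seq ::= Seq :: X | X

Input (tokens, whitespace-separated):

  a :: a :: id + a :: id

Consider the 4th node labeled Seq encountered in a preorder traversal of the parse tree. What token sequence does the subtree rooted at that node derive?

[Seq [Seq [Seq [Seq [X a]] :: [X a]] :: [X [X id] + [X a]]] :: [X id]]

a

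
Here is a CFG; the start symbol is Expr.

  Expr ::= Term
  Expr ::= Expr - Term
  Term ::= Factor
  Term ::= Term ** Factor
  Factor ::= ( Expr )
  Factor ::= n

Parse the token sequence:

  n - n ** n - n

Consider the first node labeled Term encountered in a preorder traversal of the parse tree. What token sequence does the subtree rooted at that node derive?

[Expr [Expr [Expr [Term [Factor n]]] - [Term [Term [Factor n]] ** [Factor n]]] - [Term [Factor n]]]

n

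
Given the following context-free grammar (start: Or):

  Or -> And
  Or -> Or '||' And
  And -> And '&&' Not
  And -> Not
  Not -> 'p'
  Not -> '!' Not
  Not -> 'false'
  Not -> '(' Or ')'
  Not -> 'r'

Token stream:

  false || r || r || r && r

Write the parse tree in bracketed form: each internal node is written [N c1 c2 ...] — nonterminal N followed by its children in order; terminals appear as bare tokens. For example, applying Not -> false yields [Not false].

[Or [Or [Or [Or [And [Not false]]] || [And [Not r]]] || [And [Not r]]] || [And [And [Not r]] && [Not r]]]

Or
Or || And
Or || And || And
Or || And || And || And
And || And || And || And
Not || And || And || And
false || And || And || And
false || Not || And || And
false || r || And || And
false || r || Not || And
false || r || r || And
false || r || r || And && Not
false || r || r || Not && Not
false || r || r || r && Not
false || r || r || r && r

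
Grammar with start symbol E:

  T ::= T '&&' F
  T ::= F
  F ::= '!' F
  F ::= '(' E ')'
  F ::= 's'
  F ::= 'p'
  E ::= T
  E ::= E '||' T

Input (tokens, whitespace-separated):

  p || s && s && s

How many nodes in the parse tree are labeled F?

[E [E [T [F p]]] || [T [T [T [F s]] && [F s]] && [F s]]]

4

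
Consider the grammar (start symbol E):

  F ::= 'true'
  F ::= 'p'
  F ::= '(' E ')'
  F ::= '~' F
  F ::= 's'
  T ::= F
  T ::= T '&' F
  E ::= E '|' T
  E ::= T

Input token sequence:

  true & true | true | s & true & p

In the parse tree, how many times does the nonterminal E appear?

3

[E [E [E [T [T [F true]] & [F true]]] | [T [F true]]] | [T [T [T [F s]] & [F true]] & [F p]]]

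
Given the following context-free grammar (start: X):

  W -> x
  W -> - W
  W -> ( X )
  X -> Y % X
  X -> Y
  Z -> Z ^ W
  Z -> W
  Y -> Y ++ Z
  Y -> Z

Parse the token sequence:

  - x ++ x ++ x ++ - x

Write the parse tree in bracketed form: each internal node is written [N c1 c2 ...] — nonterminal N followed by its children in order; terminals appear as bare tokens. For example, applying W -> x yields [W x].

X
Y
Y ++ Z
Y ++ Z ++ Z
Y ++ Z ++ Z ++ Z
Z ++ Z ++ Z ++ Z
W ++ Z ++ Z ++ Z
- W ++ Z ++ Z ++ Z
- x ++ Z ++ Z ++ Z
- x ++ W ++ Z ++ Z
- x ++ x ++ Z ++ Z
- x ++ x ++ W ++ Z
- x ++ x ++ x ++ Z
- x ++ x ++ x ++ W
- x ++ x ++ x ++ - W
- x ++ x ++ x ++ - x

[X [Y [Y [Y [Y [Z [W - [W x]]]] ++ [Z [W x]]] ++ [Z [W x]]] ++ [Z [W - [W x]]]]]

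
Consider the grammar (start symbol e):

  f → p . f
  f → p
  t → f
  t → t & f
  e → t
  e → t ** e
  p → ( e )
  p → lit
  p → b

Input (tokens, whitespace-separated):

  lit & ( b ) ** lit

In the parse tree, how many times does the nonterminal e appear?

3

[e [t [t [f [p lit]]] & [f [p ( [e [t [f [p b]]]] )]]] ** [e [t [f [p lit]]]]]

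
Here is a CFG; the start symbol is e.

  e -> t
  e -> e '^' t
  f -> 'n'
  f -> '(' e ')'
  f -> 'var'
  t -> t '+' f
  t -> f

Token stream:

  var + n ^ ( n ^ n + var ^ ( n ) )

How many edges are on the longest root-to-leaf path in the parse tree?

9

[e [e [t [t [f var]] + [f n]]] ^ [t [f ( [e [e [e [t [f n]]] ^ [t [t [f n]] + [f var]]] ^ [t [f ( [e [t [f n]]] )]]] )]]]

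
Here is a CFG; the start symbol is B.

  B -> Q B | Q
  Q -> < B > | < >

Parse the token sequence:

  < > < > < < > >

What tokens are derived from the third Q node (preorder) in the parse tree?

[B [Q < >] [B [Q < >] [B [Q < [B [Q < >]] >]]]]

< < > >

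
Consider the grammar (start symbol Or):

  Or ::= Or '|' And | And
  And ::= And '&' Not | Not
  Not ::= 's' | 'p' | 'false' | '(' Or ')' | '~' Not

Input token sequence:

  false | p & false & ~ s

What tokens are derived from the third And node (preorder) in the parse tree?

[Or [Or [And [Not false]]] | [And [And [And [Not p]] & [Not false]] & [Not ~ [Not s]]]]

p & false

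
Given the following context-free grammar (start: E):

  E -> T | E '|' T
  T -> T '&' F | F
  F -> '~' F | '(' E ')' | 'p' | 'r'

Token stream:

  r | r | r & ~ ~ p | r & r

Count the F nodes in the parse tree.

8

[E [E [E [E [T [F r]]] | [T [F r]]] | [T [T [F r]] & [F ~ [F ~ [F p]]]]] | [T [T [F r]] & [F r]]]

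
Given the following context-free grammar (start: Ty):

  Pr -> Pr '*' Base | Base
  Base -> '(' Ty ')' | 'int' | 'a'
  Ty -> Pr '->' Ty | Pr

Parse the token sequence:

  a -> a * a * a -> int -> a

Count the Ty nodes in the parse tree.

[Ty [Pr [Base a]] -> [Ty [Pr [Pr [Pr [Base a]] * [Base a]] * [Base a]] -> [Ty [Pr [Base int]] -> [Ty [Pr [Base a]]]]]]

4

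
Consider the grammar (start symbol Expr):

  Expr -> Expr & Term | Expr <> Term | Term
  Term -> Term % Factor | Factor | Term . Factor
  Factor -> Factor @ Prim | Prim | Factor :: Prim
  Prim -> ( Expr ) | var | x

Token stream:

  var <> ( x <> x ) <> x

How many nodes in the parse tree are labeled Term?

5

[Expr [Expr [Expr [Term [Factor [Prim var]]]] <> [Term [Factor [Prim ( [Expr [Expr [Term [Factor [Prim x]]]] <> [Term [Factor [Prim x]]]] )]]]] <> [Term [Factor [Prim x]]]]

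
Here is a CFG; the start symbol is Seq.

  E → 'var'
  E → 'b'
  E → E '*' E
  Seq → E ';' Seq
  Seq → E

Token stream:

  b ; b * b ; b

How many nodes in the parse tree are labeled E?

5

[Seq [E b] ; [Seq [E [E b] * [E b]] ; [Seq [E b]]]]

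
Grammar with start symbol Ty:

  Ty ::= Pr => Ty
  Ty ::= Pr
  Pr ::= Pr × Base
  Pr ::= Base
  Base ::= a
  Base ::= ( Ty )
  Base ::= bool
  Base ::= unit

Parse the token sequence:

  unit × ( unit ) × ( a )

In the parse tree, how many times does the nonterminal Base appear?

5

[Ty [Pr [Pr [Pr [Base unit]] × [Base ( [Ty [Pr [Base unit]]] )]] × [Base ( [Ty [Pr [Base a]]] )]]]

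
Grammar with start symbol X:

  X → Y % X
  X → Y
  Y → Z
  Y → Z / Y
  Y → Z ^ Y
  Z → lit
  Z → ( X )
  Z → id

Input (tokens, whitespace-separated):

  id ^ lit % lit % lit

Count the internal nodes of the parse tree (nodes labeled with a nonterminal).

11

[X [Y [Z id] ^ [Y [Z lit]]] % [X [Y [Z lit]] % [X [Y [Z lit]]]]]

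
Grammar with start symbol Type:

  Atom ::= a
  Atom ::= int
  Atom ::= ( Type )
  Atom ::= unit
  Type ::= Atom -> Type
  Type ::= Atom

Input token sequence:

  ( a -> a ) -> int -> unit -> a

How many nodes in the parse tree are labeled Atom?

[Type [Atom ( [Type [Atom a] -> [Type [Atom a]]] )] -> [Type [Atom int] -> [Type [Atom unit] -> [Type [Atom a]]]]]

6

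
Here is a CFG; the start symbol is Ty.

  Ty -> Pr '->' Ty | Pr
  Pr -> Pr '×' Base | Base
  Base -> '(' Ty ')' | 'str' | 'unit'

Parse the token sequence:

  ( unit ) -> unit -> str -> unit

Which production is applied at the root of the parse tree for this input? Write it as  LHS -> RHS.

Ty -> Pr '->' Ty

[Ty [Pr [Base ( [Ty [Pr [Base unit]]] )]] -> [Ty [Pr [Base unit]] -> [Ty [Pr [Base str]] -> [Ty [Pr [Base unit]]]]]]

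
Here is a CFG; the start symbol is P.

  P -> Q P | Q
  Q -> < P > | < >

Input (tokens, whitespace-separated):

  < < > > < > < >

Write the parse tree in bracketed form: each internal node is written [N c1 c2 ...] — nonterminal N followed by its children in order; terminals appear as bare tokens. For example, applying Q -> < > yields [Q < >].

P
Q P
< P > P
< Q > P
< < > > P
< < > > Q P
< < > > < > P
< < > > < > Q
< < > > < > < >

[P [Q < [P [Q < >]] >] [P [Q < >] [P [Q < >]]]]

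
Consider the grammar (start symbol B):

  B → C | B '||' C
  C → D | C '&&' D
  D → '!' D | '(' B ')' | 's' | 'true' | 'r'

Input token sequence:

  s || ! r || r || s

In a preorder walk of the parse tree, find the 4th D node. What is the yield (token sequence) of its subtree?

r

[B [B [B [B [C [D s]]] || [C [D ! [D r]]]] || [C [D r]]] || [C [D s]]]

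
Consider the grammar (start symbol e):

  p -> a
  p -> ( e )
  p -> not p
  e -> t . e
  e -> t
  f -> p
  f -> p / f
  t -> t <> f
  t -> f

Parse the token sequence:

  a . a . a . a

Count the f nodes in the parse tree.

[e [t [f [p a]]] . [e [t [f [p a]]] . [e [t [f [p a]]] . [e [t [f [p a]]]]]]]

4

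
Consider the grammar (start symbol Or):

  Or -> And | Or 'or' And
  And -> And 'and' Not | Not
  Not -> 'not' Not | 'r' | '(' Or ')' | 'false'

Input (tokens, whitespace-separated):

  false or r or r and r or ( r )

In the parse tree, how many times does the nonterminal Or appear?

5

[Or [Or [Or [Or [And [Not false]]] or [And [Not r]]] or [And [And [Not r]] and [Not r]]] or [And [Not ( [Or [And [Not r]]] )]]]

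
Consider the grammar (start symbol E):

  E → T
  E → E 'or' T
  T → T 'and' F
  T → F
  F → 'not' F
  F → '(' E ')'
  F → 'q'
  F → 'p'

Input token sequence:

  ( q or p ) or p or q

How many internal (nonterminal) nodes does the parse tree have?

[E [E [E [T [F ( [E [E [T [F q]]] or [T [F p]]] )]]] or [T [F p]]] or [T [F q]]]

15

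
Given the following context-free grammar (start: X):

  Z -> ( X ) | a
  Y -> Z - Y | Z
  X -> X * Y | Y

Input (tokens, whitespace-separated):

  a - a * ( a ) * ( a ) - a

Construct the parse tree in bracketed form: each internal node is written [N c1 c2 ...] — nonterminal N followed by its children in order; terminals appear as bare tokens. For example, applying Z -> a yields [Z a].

[X [X [X [Y [Z a] - [Y [Z a]]]] * [Y [Z ( [X [Y [Z a]]] )]]] * [Y [Z ( [X [Y [Z a]]] )] - [Y [Z a]]]]

X
X * Y
X * Y * Y
Y * Y * Y
Z - Y * Y * Y
a - Y * Y * Y
a - Z * Y * Y
a - a * Y * Y
a - a * Z * Y
a - a * ( X ) * Y
a - a * ( Y ) * Y
a - a * ( Z ) * Y
a - a * ( a ) * Y
a - a * ( a ) * Z - Y
a - a * ( a ) * ( X ) - Y
a - a * ( a ) * ( Y ) - Y
a - a * ( a ) * ( Z ) - Y
a - a * ( a ) * ( a ) - Y
a - a * ( a ) * ( a ) - Z
a - a * ( a ) * ( a ) - a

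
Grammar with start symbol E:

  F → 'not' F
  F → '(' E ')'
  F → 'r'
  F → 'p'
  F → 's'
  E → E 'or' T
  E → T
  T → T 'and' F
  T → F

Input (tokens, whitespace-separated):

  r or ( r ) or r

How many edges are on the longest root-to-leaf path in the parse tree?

[E [E [E [T [F r]]] or [T [F ( [E [T [F r]]] )]]] or [T [F r]]]

7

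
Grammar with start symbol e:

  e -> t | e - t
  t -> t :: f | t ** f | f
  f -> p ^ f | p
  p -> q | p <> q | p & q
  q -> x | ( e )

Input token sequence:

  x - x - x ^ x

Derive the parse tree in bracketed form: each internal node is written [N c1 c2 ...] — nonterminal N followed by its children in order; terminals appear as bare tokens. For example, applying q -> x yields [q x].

[e [e [e [t [f [p [q x]]]]] - [t [f [p [q x]]]]] - [t [f [p [q x]] ^ [f [p [q x]]]]]]

e
e - t
e - t - t
t - t - t
f - t - t
p - t - t
q - t - t
x - t - t
x - f - t
x - p - t
x - q - t
x - x - t
x - x - f
x - x - p ^ f
x - x - q ^ f
x - x - x ^ f
x - x - x ^ p
x - x - x ^ q
x - x - x ^ x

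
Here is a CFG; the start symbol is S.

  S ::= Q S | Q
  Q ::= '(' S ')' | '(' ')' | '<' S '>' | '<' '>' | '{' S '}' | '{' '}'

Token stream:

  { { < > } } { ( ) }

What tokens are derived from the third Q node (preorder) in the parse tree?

[S [Q { [S [Q { [S [Q < >]] }]] }] [S [Q { [S [Q ( )]] }]]]

< >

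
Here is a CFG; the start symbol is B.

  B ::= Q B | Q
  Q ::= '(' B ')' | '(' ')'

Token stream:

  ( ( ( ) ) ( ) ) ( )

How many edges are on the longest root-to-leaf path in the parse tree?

[B [Q ( [B [Q ( [B [Q ( )]] )] [B [Q ( )]]] )] [B [Q ( )]]]

6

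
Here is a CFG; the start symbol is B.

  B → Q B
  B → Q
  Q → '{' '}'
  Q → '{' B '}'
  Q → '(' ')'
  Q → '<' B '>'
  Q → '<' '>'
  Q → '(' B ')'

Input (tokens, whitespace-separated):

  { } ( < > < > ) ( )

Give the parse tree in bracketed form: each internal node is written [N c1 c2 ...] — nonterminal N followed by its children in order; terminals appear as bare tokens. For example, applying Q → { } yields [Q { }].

B
Q B
{ } B
{ } Q B
{ } ( B ) B
{ } ( Q B ) B
{ } ( < > B ) B
{ } ( < > Q ) B
{ } ( < > < > ) B
{ } ( < > < > ) Q
{ } ( < > < > ) ( )

[B [Q { }] [B [Q ( [B [Q < >] [B [Q < >]]] )] [B [Q ( )]]]]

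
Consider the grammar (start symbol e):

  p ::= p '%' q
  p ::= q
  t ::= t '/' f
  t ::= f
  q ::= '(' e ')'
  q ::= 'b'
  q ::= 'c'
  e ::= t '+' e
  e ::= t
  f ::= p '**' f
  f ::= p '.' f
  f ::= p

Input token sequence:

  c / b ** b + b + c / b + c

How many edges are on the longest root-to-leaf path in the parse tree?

[e [t [t [f [p [q c]]]] / [f [p [q b]] ** [f [p [q b]]]]] + [e [t [f [p [q b]]]] + [e [t [t [f [p [q c]]]] / [f [p [q b]]]] + [e [t [f [p [q c]]]]]]]]

8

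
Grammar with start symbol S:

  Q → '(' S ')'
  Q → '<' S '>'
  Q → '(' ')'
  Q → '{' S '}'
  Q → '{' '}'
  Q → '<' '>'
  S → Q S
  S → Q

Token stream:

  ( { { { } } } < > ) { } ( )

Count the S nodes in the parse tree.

7

[S [Q ( [S [Q { [S [Q { [S [Q { }]] }]] }] [S [Q < >]]] )] [S [Q { }] [S [Q ( )]]]]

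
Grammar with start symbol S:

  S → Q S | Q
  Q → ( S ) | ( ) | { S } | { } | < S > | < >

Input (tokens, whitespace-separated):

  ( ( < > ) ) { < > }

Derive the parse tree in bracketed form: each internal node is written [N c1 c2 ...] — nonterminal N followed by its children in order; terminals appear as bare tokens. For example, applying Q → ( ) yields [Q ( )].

S
Q S
( S ) S
( Q ) S
( ( S ) ) S
( ( Q ) ) S
( ( < > ) ) S
( ( < > ) ) Q
( ( < > ) ) { S }
( ( < > ) ) { Q }
( ( < > ) ) { < > }

[S [Q ( [S [Q ( [S [Q < >]] )]] )] [S [Q { [S [Q < >]] }]]]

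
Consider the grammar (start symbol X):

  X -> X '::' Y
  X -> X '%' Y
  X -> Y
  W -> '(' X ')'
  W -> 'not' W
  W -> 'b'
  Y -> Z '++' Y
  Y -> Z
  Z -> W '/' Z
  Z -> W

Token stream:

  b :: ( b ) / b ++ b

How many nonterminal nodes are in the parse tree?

[X [X [Y [Z [W b]]]] :: [Y [Z [W ( [X [Y [Z [W b]]]] )] / [Z [W b]]] ++ [Y [Z [W b]]]]]

17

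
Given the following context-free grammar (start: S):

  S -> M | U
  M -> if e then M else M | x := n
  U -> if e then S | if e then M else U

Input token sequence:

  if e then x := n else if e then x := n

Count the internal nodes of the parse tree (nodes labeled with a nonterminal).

[S [U if e then [M x := n] else [U if e then [S [M x := n]]]]]

6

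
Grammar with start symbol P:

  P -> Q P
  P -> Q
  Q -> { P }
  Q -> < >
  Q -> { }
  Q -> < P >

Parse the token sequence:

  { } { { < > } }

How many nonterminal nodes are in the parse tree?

[P [Q { }] [P [Q { [P [Q { [P [Q < >]] }]] }]]]

8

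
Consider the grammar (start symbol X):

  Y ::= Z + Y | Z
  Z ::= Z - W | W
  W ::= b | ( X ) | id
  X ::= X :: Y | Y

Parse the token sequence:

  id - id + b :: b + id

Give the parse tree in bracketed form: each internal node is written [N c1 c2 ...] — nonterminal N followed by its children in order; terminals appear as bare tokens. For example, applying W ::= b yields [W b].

X
X :: Y
Y :: Y
Z + Y :: Y
Z - W + Y :: Y
W - W + Y :: Y
id - W + Y :: Y
id - id + Y :: Y
id - id + Z :: Y
id - id + W :: Y
id - id + b :: Y
id - id + b :: Z + Y
id - id + b :: W + Y
id - id + b :: b + Y
id - id + b :: b + Z
id - id + b :: b + W
id - id + b :: b + id

[X [X [Y [Z [Z [W id]] - [W id]] + [Y [Z [W b]]]]] :: [Y [Z [W b]] + [Y [Z [W id]]]]]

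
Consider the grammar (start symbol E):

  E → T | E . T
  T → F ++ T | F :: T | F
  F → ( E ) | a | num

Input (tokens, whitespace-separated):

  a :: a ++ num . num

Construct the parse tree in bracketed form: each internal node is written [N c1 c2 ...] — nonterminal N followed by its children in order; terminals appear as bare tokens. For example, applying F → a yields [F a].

[E [E [T [F a] :: [T [F a] ++ [T [F num]]]]] . [T [F num]]]

E
E . T
T . T
F :: T . T
a :: T . T
a :: F ++ T . T
a :: a ++ T . T
a :: a ++ F . T
a :: a ++ num . T
a :: a ++ num . F
a :: a ++ num . num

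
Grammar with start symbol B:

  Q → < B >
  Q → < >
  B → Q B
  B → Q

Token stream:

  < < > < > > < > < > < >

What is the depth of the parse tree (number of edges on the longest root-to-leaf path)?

[B [Q < [B [Q < >] [B [Q < >]]] >] [B [Q < >] [B [Q < >] [B [Q < >]]]]]

5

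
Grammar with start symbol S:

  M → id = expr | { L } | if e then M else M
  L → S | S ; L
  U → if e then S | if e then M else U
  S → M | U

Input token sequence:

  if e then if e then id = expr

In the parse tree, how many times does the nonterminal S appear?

[S [U if e then [S [U if e then [S [M id = expr]]]]]]

3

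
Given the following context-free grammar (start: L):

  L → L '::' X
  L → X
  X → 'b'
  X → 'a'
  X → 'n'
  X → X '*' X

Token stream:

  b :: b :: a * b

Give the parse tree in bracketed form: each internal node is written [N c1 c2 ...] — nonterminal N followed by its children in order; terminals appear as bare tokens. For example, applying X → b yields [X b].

[L [L [L [X b]] :: [X b]] :: [X [X a] * [X b]]]

L
L :: X
L :: X :: X
X :: X :: X
b :: X :: X
b :: b :: X
b :: b :: X * X
b :: b :: a * X
b :: b :: a * b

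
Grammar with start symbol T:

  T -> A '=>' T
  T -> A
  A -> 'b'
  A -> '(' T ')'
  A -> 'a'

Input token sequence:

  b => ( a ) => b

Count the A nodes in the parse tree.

[T [A b] => [T [A ( [T [A a]] )] => [T [A b]]]]

4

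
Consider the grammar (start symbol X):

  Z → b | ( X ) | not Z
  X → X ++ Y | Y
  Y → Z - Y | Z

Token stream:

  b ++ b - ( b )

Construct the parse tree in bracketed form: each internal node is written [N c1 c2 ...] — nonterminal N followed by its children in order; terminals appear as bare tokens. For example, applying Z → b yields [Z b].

X
X ++ Y
Y ++ Y
Z ++ Y
b ++ Y
b ++ Z - Y
b ++ b - Y
b ++ b - Z
b ++ b - ( X )
b ++ b - ( Y )
b ++ b - ( Z )
b ++ b - ( b )

[X [X [Y [Z b]]] ++ [Y [Z b] - [Y [Z ( [X [Y [Z b]]] )]]]]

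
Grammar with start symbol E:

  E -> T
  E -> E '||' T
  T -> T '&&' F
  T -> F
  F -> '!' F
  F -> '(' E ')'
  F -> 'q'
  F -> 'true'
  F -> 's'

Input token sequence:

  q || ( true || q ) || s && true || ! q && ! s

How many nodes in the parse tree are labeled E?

[E [E [E [E [T [F q]]] || [T [F ( [E [E [T [F true]]] || [T [F q]]] )]]] || [T [T [F s]] && [F true]]] || [T [T [F ! [F q]]] && [F ! [F s]]]]

6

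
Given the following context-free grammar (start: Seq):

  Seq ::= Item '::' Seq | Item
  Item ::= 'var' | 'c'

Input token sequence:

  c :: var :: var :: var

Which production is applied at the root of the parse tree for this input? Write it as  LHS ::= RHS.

Seq ::= Item '::' Seq

[Seq [Item c] :: [Seq [Item var] :: [Seq [Item var] :: [Seq [Item var]]]]]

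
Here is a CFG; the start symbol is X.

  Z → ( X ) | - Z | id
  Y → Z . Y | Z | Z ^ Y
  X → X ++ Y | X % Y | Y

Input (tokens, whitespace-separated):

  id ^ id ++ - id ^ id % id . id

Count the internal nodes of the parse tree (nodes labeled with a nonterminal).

16

[X [X [X [Y [Z id] ^ [Y [Z id]]]] ++ [Y [Z - [Z id]] ^ [Y [Z id]]]] % [Y [Z id] . [Y [Z id]]]]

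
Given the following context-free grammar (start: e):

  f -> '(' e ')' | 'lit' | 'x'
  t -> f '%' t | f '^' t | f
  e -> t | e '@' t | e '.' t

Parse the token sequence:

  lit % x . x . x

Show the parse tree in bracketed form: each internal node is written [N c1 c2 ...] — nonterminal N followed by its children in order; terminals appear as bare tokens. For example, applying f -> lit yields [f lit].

[e [e [e [t [f lit] % [t [f x]]]] . [t [f x]]] . [t [f x]]]

e
e . t
e . t . t
t . t . t
f % t . t . t
lit % t . t . t
lit % f . t . t
lit % x . t . t
lit % x . f . t
lit % x . x . t
lit % x . x . f
lit % x . x . x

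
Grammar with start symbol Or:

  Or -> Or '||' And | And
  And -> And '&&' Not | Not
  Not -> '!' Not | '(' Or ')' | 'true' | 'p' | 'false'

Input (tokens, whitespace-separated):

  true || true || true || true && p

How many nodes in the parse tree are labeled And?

5

[Or [Or [Or [Or [And [Not true]]] || [And [Not true]]] || [And [Not true]]] || [And [And [Not true]] && [Not p]]]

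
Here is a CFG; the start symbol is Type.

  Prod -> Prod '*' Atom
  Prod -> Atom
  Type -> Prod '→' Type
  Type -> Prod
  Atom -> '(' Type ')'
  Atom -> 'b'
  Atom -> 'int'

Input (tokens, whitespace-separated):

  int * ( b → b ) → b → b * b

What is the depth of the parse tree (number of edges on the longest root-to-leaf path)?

[Type [Prod [Prod [Atom int]] * [Atom ( [Type [Prod [Atom b]] → [Type [Prod [Atom b]]]] )]] → [Type [Prod [Atom b]] → [Type [Prod [Prod [Atom b]] * [Atom b]]]]]

7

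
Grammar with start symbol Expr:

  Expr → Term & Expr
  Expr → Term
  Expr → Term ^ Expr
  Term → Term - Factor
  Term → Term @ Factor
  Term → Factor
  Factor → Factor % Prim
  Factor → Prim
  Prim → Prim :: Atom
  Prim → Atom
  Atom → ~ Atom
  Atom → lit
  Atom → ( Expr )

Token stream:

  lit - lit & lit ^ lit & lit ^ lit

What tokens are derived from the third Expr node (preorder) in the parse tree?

lit & lit ^ lit

[Expr [Term [Term [Factor [Prim [Atom lit]]]] - [Factor [Prim [Atom lit]]]] & [Expr [Term [Factor [Prim [Atom lit]]]] ^ [Expr [Term [Factor [Prim [Atom lit]]]] & [Expr [Term [Factor [Prim [Atom lit]]]] ^ [Expr [Term [Factor [Prim [Atom lit]]]]]]]]]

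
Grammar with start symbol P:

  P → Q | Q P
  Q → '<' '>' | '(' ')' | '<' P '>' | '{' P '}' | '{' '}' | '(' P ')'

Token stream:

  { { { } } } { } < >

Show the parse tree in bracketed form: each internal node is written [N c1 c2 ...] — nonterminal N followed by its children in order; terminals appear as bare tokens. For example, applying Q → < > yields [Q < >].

[P [Q { [P [Q { [P [Q { }]] }]] }] [P [Q { }] [P [Q < >]]]]

P
Q P
{ P } P
{ Q } P
{ { P } } P
{ { Q } } P
{ { { } } } P
{ { { } } } Q P
{ { { } } } { } P
{ { { } } } { } Q
{ { { } } } { } < >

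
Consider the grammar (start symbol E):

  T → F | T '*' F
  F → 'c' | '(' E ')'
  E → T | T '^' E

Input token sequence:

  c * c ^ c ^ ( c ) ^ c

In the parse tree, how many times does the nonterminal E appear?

5

[E [T [T [F c]] * [F c]] ^ [E [T [F c]] ^ [E [T [F ( [E [T [F c]]] )]] ^ [E [T [F c]]]]]]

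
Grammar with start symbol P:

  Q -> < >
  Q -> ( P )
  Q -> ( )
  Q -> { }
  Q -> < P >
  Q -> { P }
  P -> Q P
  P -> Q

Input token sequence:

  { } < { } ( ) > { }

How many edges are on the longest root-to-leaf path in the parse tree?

[P [Q { }] [P [Q < [P [Q { }] [P [Q ( )]]] >] [P [Q { }]]]]

6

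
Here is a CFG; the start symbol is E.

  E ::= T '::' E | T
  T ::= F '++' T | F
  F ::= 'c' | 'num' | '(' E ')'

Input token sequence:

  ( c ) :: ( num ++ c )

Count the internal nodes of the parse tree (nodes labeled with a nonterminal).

14

[E [T [F ( [E [T [F c]]] )]] :: [E [T [F ( [E [T [F num] ++ [T [F c]]]] )]]]]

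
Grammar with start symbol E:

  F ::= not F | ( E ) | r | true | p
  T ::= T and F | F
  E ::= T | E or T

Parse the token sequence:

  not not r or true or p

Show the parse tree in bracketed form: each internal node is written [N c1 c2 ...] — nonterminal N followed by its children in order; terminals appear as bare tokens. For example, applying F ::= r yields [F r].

[E [E [E [T [F not [F not [F r]]]]] or [T [F true]]] or [T [F p]]]

E
E or T
E or T or T
T or T or T
F or T or T
not F or T or T
not not F or T or T
not not r or T or T
not not r or F or T
not not r or true or T
not not r or true or F
not not r or true or p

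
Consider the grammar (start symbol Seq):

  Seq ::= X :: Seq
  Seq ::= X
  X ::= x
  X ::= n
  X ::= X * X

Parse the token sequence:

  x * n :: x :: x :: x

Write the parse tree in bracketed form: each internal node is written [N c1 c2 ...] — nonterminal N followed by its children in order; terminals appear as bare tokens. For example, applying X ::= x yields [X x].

Seq
X :: Seq
X * X :: Seq
x * X :: Seq
x * n :: Seq
x * n :: X :: Seq
x * n :: x :: Seq
x * n :: x :: X :: Seq
x * n :: x :: x :: Seq
x * n :: x :: x :: X
x * n :: x :: x :: x

[Seq [X [X x] * [X n]] :: [Seq [X x] :: [Seq [X x] :: [Seq [X x]]]]]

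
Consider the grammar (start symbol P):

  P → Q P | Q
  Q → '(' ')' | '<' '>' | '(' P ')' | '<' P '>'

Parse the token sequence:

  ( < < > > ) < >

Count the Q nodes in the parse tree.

[P [Q ( [P [Q < [P [Q < >]] >]] )] [P [Q < >]]]

4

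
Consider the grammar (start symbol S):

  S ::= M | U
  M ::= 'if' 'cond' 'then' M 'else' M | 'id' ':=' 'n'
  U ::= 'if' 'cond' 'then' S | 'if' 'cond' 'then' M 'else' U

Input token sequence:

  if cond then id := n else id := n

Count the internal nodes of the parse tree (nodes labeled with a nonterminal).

[S [M if cond then [M id := n] else [M id := n]]]

4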